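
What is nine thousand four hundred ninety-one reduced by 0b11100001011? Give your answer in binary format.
Convert nine thousand four hundred ninety-one (English words) → 9×1000 + 4×100 + 91 = 9491 (decimal)
Convert 0b11100001011 (binary) → 1024 + 512 + 256 + 8 + 2 + 1 = 1803 (decimal)
Compute 9491 - 1803 = 7688
Convert 7688 (decimal) → 7688 = 4096 + 2048 + 1024 + 512 + 8 → 0b1111000001000 (binary)
0b1111000001000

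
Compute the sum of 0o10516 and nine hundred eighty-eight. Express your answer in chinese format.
Convert 0o10516 (octal) → 1×4096 + 5×64 + 1×8 + 6 = 4430 (decimal)
Convert nine hundred eighty-eight (English words) → 9×100 + 88 = 988 (decimal)
Compute 4430 + 988 = 5418
Convert 5418 (decimal) → 5418 = 5×1000 + 4×100 + 1×10 + 8 → 五千四百一十八 (Chinese numeral)
五千四百一十八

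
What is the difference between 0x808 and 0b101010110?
Convert 0x808 (hexadecimal) → 8×256 + 8 = 2056 (decimal)
Convert 0b101010110 (binary) → 256 + 64 + 16 + 4 + 2 = 342 (decimal)
Difference: |2056 - 342| = 1714
1714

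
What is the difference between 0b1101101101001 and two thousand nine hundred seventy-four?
Convert 0b1101101101001 (binary) → 4096 + 2048 + 512 + 256 + 64 + 32 + 8 + 1 = 7017 (decimal)
Convert two thousand nine hundred seventy-four (English words) → 2×1000 + 9×100 + 74 = 2974 (decimal)
Difference: |7017 - 2974| = 4043
4043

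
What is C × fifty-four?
Convert C (Roman numeral) → 100 (decimal)
Convert fifty-four (English words) → 54 (decimal)
Compute 100 × 54 = 5400
5400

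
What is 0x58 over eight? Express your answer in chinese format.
Convert 0x58 (hexadecimal) → 5×16 + 8 = 88 (decimal)
Convert eight (English words) → 8 (decimal)
Compute 88 ÷ 8 = 11
Convert 11 (decimal) → 11 = 1×10 + 1 → 十一 (Chinese numeral)
十一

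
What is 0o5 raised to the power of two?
Convert 0o5 (octal) → 5 (decimal)
Convert two (English words) → 2 (decimal)
Compute 5 ^ 2 = 25
25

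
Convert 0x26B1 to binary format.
Convert 0x26B1 (hexadecimal) → 2×4096 + 6×256 + 11×16 + 1 = 9905 (decimal)
Convert 9905 (decimal) → 9905 = 8192 + 1024 + 512 + 128 + 32 + 16 + 1 → 0b10011010110001 (binary)
0b10011010110001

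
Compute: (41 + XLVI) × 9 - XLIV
Convert XLVI (Roman numeral) → 40 + 5 + 1 = 46 (decimal)
Convert XLIV (Roman numeral) → 40 + 4 = 44 (decimal)
Expression in decimal: (41 + 46) × 9 - 44
Parentheses first: 41 + 46 = 87
Multiply: 87 × 9 = 783
Subtract: 783 - 44 = 739
739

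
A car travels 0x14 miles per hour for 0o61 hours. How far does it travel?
Convert 0x14 (hexadecimal) → 1×16 + 4 = 20 (decimal)
Convert 0o61 (octal) → 6×8 + 1 = 49 (decimal)
Compute 20 × 49 = 980
980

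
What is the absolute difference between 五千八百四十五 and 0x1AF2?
Convert 五千八百四十五 (Chinese numeral) → 5×1000 + 8×100 + 4×10 + 5 = 5845 (decimal)
Convert 0x1AF2 (hexadecimal) → 1×4096 + 10×256 + 15×16 + 2 = 6898 (decimal)
Compute |5845 - 6898| = 1053
1053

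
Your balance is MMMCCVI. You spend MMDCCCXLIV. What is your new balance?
Convert MMMCCVI (Roman numeral) → 1000 + 1000 + 1000 + 100 + 100 + 5 + 1 = 3206 (decimal)
Convert MMDCCCXLIV (Roman numeral) → 1000 + 1000 + 500 + 100 + 100 + 100 + 40 + 4 = 2844 (decimal)
Compute 3206 - 2844 = 362
362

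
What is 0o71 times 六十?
Convert 0o71 (octal) → 7×8 + 1 = 57 (decimal)
Convert 六十 (Chinese numeral) → 6×10 = 60 (decimal)
Compute 57 × 60 = 3420
3420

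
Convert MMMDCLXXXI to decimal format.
Convert MMMDCLXXXI (Roman numeral) → 1000 + 1000 + 1000 + 500 + 100 + 50 + 10 + 10 + 10 + 1 = 3681 (decimal)
3681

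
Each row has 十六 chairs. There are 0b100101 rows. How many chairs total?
Convert 十六 (Chinese numeral) → 1×10 + 6 = 16 (decimal)
Convert 0b100101 (binary) → 32 + 4 + 1 = 37 (decimal)
Compute 16 × 37 = 592
592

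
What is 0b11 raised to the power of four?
Convert 0b11 (binary) → 2 + 1 = 3 (decimal)
Convert four (English words) → 4 (decimal)
Compute 3 ^ 4 = 81
81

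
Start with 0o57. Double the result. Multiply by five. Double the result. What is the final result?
Convert 0o57 (octal) → 5×8 + 7 = 47 (decimal)
Start: 47
47 × 2 = 94
Convert five (English words) → 5 (decimal)
94 × 5 = 470
470 × 2 = 940
940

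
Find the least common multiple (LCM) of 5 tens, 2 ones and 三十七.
Convert 5 tens, 2 ones (place-value notation) → 5×10 + 2 = 52 (decimal)
Convert 三十七 (Chinese numeral) → 3×10 + 7 = 37 (decimal)
Compute lcm(52, 37) = 1924
1924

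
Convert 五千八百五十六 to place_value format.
Convert 五千八百五十六 (Chinese numeral) → 5×1000 + 8×100 + 5×10 + 6 = 5856 (decimal)
Convert 5856 (decimal) → 5856 = 5×1000 + 8×100 + 5×10 + 6 → 5 thousands, 8 hundreds, 5 tens, 6 ones (place-value notation)
5 thousands, 8 hundreds, 5 tens, 6 ones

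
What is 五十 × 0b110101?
Convert 五十 (Chinese numeral) → 5×10 = 50 (decimal)
Convert 0b110101 (binary) → 32 + 16 + 4 + 1 = 53 (decimal)
Compute 50 × 53 = 2650
2650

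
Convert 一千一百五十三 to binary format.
Convert 一千一百五十三 (Chinese numeral) → 1×1000 + 1×100 + 5×10 + 3 = 1153 (decimal)
Convert 1153 (decimal) → 1153 = 1024 + 128 + 1 → 0b10010000001 (binary)
0b10010000001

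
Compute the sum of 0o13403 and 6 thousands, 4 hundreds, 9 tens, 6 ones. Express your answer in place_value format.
Convert 0o13403 (octal) → 1×4096 + 3×512 + 4×64 + 3 = 5891 (decimal)
Convert 6 thousands, 4 hundreds, 9 tens, 6 ones (place-value notation) → 6×1000 + 4×100 + 9×10 + 6 = 6496 (decimal)
Compute 5891 + 6496 = 12387
Convert 12387 (decimal) → 12387 = 12×1000 + 3×100 + 8×10 + 7 → 12 thousands, 3 hundreds, 8 tens, 7 ones (place-value notation)
12 thousands, 3 hundreds, 8 tens, 7 ones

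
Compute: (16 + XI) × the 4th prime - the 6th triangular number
Convert XI (Roman numeral) → 10 + 1 = 11 (decimal)
Convert the 4th prime (prime index) → 7 (decimal)
Convert the 6th triangular number (triangular index) → 6×7/2 = 21 (decimal)
Expression in decimal: (16 + 11) × 7 - 21
Parentheses first: 16 + 11 = 27
Multiply: 27 × 7 = 189
Subtract: 189 - 21 = 168
168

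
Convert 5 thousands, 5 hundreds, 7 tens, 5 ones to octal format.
Convert 5 thousands, 5 hundreds, 7 tens, 5 ones (place-value notation) → 5×1000 + 5×100 + 7×10 + 5 = 5575 (decimal)
Convert 5575 (decimal) → 5575 = 1×4096 + 2×512 + 7×64 + 7 → 0o12707 (octal)
0o12707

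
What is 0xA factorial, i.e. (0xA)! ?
Convert 0xA (hexadecimal) → 10 (decimal)
Compute 10! = 3628800
3628800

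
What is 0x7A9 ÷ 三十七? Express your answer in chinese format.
Convert 0x7A9 (hexadecimal) → 7×256 + 10×16 + 9 = 1961 (decimal)
Convert 三十七 (Chinese numeral) → 3×10 + 7 = 37 (decimal)
Compute 1961 ÷ 37 = 53
Convert 53 (decimal) → 53 = 5×10 + 3 → 五十三 (Chinese numeral)
五十三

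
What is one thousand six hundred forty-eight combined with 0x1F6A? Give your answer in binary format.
Convert one thousand six hundred forty-eight (English words) → 1×1000 + 6×100 + 48 = 1648 (decimal)
Convert 0x1F6A (hexadecimal) → 1×4096 + 15×256 + 6×16 + 10 = 8042 (decimal)
Compute 1648 + 8042 = 9690
Convert 9690 (decimal) → 9690 = 8192 + 1024 + 256 + 128 + 64 + 16 + 8 + 2 → 0b10010111011010 (binary)
0b10010111011010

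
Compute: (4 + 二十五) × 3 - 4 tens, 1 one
Convert 二十五 (Chinese numeral) → 2×10 + 5 = 25 (decimal)
Convert 4 tens, 1 one (place-value notation) → 4×10 + 1 = 41 (decimal)
Expression in decimal: (4 + 25) × 3 - 41
Parentheses first: 4 + 25 = 29
Multiply: 29 × 3 = 87
Subtract: 87 - 41 = 46
46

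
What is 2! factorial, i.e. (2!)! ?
Convert 2! (factorial) → 2 (decimal)
Compute 2! = 2
2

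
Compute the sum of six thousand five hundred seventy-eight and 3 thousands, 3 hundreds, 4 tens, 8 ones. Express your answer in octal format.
Convert six thousand five hundred seventy-eight (English words) → 6×1000 + 5×100 + 78 = 6578 (decimal)
Convert 3 thousands, 3 hundreds, 4 tens, 8 ones (place-value notation) → 3×1000 + 3×100 + 4×10 + 8 = 3348 (decimal)
Compute 6578 + 3348 = 9926
Convert 9926 (decimal) → 9926 = 2×4096 + 3×512 + 3×64 + 6 → 0o23306 (octal)
0o23306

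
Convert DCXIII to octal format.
Convert DCXIII (Roman numeral) → 500 + 100 + 10 + 1 + 1 + 1 = 613 (decimal)
Convert 613 (decimal) → 613 = 1×512 + 1×64 + 4×8 + 5 → 0o1145 (octal)
0o1145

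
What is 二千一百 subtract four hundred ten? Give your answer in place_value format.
Convert 二千一百 (Chinese numeral) → 2×1000 + 1×100 = 2100 (decimal)
Convert four hundred ten (English words) → 4×100 + 10 = 410 (decimal)
Compute 2100 - 410 = 1690
Convert 1690 (decimal) → 1690 = 1×1000 + 6×100 + 9×10 → 1 thousand, 6 hundreds, 9 tens (place-value notation)
1 thousand, 6 hundreds, 9 tens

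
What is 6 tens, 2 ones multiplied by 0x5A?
Convert 6 tens, 2 ones (place-value notation) → 6×10 + 2 = 62 (decimal)
Convert 0x5A (hexadecimal) → 5×16 + 10 = 90 (decimal)
Compute 62 × 90 = 5580
5580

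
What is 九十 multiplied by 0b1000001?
Convert 九十 (Chinese numeral) → 9×10 = 90 (decimal)
Convert 0b1000001 (binary) → 64 + 1 = 65 (decimal)
Compute 90 × 65 = 5850
5850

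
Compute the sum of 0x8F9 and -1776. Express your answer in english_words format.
Convert 0x8F9 (hexadecimal) → 8×256 + 15×16 + 9 = 2297 (decimal)
Compute 2297 + -1776 = 521
Convert 521 (decimal) → 521 = 5×100 + 21 → five hundred twenty-one (English words)
five hundred twenty-one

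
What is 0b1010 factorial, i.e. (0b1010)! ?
Convert 0b1010 (binary) → 8 + 2 = 10 (decimal)
Compute 10! = 3628800
3628800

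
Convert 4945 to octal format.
Convert 4945 (decimal) → 4945 = 1×4096 + 1×512 + 5×64 + 2×8 + 1 → 0o11521 (octal)
0o11521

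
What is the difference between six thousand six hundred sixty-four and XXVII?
Convert six thousand six hundred sixty-four (English words) → 6×1000 + 6×100 + 64 = 6664 (decimal)
Convert XXVII (Roman numeral) → 10 + 10 + 5 + 1 + 1 = 27 (decimal)
Difference: |6664 - 27| = 6637
6637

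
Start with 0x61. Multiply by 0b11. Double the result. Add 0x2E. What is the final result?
Convert 0x61 (hexadecimal) → 6×16 + 1 = 97 (decimal)
Start: 97
Convert 0b11 (binary) → 2 + 1 = 3 (decimal)
97 × 3 = 291
291 × 2 = 582
Convert 0x2E (hexadecimal) → 2×16 + 14 = 46 (decimal)
582 + 46 = 628
628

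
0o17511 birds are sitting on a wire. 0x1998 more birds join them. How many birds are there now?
Convert 0o17511 (octal) → 1×4096 + 7×512 + 5×64 + 1×8 + 1 = 8009 (decimal)
Convert 0x1998 (hexadecimal) → 1×4096 + 9×256 + 9×16 + 8 = 6552 (decimal)
Compute 8009 + 6552 = 14561
14561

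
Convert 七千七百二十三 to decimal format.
Convert 七千七百二十三 (Chinese numeral) → 7×1000 + 7×100 + 2×10 + 3 = 7723 (decimal)
7723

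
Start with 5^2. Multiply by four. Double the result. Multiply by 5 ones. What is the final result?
Convert 5^2 (power) → 25 (decimal)
Start: 25
Convert four (English words) → 4 (decimal)
25 × 4 = 100
100 × 2 = 200
Convert 5 ones (place-value notation) → 5 (decimal)
200 × 5 = 1000
1000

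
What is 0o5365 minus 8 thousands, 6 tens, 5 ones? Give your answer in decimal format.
Convert 0o5365 (octal) → 5×512 + 3×64 + 6×8 + 5 = 2805 (decimal)
Convert 8 thousands, 6 tens, 5 ones (place-value notation) → 8×1000 + 6×10 + 5 = 8065 (decimal)
Compute 2805 - 8065 = -5260
-5260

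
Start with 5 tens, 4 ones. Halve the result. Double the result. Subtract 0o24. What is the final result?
Convert 5 tens, 4 ones (place-value notation) → 5×10 + 4 = 54 (decimal)
Start: 54
54 ÷ 2 = 27
27 × 2 = 54
Convert 0o24 (octal) → 2×8 + 4 = 20 (decimal)
54 - 20 = 34
34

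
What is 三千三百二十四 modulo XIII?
Convert 三千三百二十四 (Chinese numeral) → 3×1000 + 3×100 + 2×10 + 4 = 3324 (decimal)
Convert XIII (Roman numeral) → 10 + 1 + 1 + 1 = 13 (decimal)
Compute 3324 mod 13 = 9
9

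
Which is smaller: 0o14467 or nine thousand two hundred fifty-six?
Convert 0o14467 (octal) → 1×4096 + 4×512 + 4×64 + 6×8 + 7 = 6455 (decimal)
Convert nine thousand two hundred fifty-six (English words) → 9×1000 + 2×100 + 56 = 9256 (decimal)
Compare 6455 vs 9256: smaller = 6455
6455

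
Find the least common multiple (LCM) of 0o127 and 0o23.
Convert 0o127 (octal) → 1×64 + 2×8 + 7 = 87 (decimal)
Convert 0o23 (octal) → 2×8 + 3 = 19 (decimal)
Compute lcm(87, 19) = 1653
1653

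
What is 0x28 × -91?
Convert 0x28 (hexadecimal) → 2×16 + 8 = 40 (decimal)
Compute 40 × -91 = -3640
-3640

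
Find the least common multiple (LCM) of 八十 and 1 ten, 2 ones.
Convert 八十 (Chinese numeral) → 8×10 = 80 (decimal)
Convert 1 ten, 2 ones (place-value notation) → 1×10 + 2 = 12 (decimal)
Compute lcm(80, 12) = 240
240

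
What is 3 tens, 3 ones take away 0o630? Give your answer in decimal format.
Convert 3 tens, 3 ones (place-value notation) → 3×10 + 3 = 33 (decimal)
Convert 0o630 (octal) → 6×64 + 3×8 = 408 (decimal)
Compute 33 - 408 = -375
-375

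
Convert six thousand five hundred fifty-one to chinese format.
Convert six thousand five hundred fifty-one (English words) → 6×1000 + 5×100 + 51 = 6551 (decimal)
Convert 6551 (decimal) → 6551 = 6×1000 + 5×100 + 5×10 + 1 → 六千五百五十一 (Chinese numeral)
六千五百五十一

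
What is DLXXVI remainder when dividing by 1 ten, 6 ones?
Convert DLXXVI (Roman numeral) → 500 + 50 + 10 + 10 + 5 + 1 = 576 (decimal)
Convert 1 ten, 6 ones (place-value notation) → 1×10 + 6 = 16 (decimal)
Compute 576 mod 16 = 0
0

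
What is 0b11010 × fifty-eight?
Convert 0b11010 (binary) → 16 + 8 + 2 = 26 (decimal)
Convert fifty-eight (English words) → 58 (decimal)
Compute 26 × 58 = 1508
1508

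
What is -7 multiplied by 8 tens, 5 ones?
Convert 8 tens, 5 ones (place-value notation) → 8×10 + 5 = 85 (decimal)
Compute -7 × 85 = -595
-595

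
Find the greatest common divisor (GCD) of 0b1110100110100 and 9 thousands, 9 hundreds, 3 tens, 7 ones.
Convert 0b1110100110100 (binary) → 4096 + 2048 + 1024 + 256 + 32 + 16 + 4 = 7476 (decimal)
Convert 9 thousands, 9 hundreds, 3 tens, 7 ones (place-value notation) → 9×1000 + 9×100 + 3×10 + 7 = 9937 (decimal)
Compute gcd(7476, 9937) = 1
1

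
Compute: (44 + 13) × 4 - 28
Parentheses first: 44 + 13 = 57
Multiply: 57 × 4 = 228
Subtract: 228 - 28 = 200
200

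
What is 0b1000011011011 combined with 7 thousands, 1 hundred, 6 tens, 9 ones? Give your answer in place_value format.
Convert 0b1000011011011 (binary) → 4096 + 128 + 64 + 16 + 8 + 2 + 1 = 4315 (decimal)
Convert 7 thousands, 1 hundred, 6 tens, 9 ones (place-value notation) → 7×1000 + 1×100 + 6×10 + 9 = 7169 (decimal)
Compute 4315 + 7169 = 11484
Convert 11484 (decimal) → 11484 = 11×1000 + 4×100 + 8×10 + 4 → 11 thousands, 4 hundreds, 8 tens, 4 ones (place-value notation)
11 thousands, 4 hundreds, 8 tens, 4 ones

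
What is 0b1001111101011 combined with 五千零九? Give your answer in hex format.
Convert 0b1001111101011 (binary) → 4096 + 512 + 256 + 128 + 64 + 32 + 8 + 2 + 1 = 5099 (decimal)
Convert 五千零九 (Chinese numeral) → 5×1000 + 9 = 5009 (decimal)
Compute 5099 + 5009 = 10108
Convert 10108 (decimal) → 10108 = 2×4096 + 7×256 + 7×16 + 12 → 0x277C (hexadecimal)
0x277C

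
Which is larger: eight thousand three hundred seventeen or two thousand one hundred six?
Convert eight thousand three hundred seventeen (English words) → 8×1000 + 3×100 + 17 = 8317 (decimal)
Convert two thousand one hundred six (English words) → 2×1000 + 1×100 + 6 = 2106 (decimal)
Compare 8317 vs 2106: larger = 8317
8317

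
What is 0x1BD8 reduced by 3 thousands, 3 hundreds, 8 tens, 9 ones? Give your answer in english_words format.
Convert 0x1BD8 (hexadecimal) → 1×4096 + 11×256 + 13×16 + 8 = 7128 (decimal)
Convert 3 thousands, 3 hundreds, 8 tens, 9 ones (place-value notation) → 3×1000 + 3×100 + 8×10 + 9 = 3389 (decimal)
Compute 7128 - 3389 = 3739
Convert 3739 (decimal) → 3739 = 3×1000 + 7×100 + 39 → three thousand seven hundred thirty-nine (English words)
three thousand seven hundred thirty-nine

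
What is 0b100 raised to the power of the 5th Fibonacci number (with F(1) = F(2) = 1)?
Convert 0b100 (binary) → 4 (decimal)
Convert the 5th Fibonacci number (with F(1) = F(2) = 1) (Fibonacci index) → 1, 1, 2, 3, 5 → 5 (decimal)
Compute 4 ^ 5 = 1024
1024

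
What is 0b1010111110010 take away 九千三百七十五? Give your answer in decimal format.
Convert 0b1010111110010 (binary) → 4096 + 1024 + 256 + 128 + 64 + 32 + 16 + 2 = 5618 (decimal)
Convert 九千三百七十五 (Chinese numeral) → 9×1000 + 3×100 + 7×10 + 5 = 9375 (decimal)
Compute 5618 - 9375 = -3757
-3757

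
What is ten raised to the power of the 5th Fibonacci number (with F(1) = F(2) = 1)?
Convert ten (English words) → 10 (decimal)
Convert the 5th Fibonacci number (with F(1) = F(2) = 1) (Fibonacci index) → 1, 1, 2, 3, 5 → 5 (decimal)
Compute 10 ^ 5 = 100000
100000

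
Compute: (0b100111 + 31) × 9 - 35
Convert 0b100111 (binary) → 32 + 4 + 2 + 1 = 39 (decimal)
Expression in decimal: (39 + 31) × 9 - 35
Parentheses first: 39 + 31 = 70
Multiply: 70 × 9 = 630
Subtract: 630 - 35 = 595
595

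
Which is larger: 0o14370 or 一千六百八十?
Convert 0o14370 (octal) → 1×4096 + 4×512 + 3×64 + 7×8 = 6392 (decimal)
Convert 一千六百八十 (Chinese numeral) → 1×1000 + 6×100 + 8×10 = 1680 (decimal)
Compare 6392 vs 1680: larger = 6392
6392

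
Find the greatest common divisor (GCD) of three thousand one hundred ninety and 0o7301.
Convert three thousand one hundred ninety (English words) → 3×1000 + 1×100 + 90 = 3190 (decimal)
Convert 0o7301 (octal) → 7×512 + 3×64 + 1 = 3777 (decimal)
Compute gcd(3190, 3777) = 1
1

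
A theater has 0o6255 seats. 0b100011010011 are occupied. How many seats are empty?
Convert 0o6255 (octal) → 6×512 + 2×64 + 5×8 + 5 = 3245 (decimal)
Convert 0b100011010011 (binary) → 2048 + 128 + 64 + 16 + 2 + 1 = 2259 (decimal)
Compute 3245 - 2259 = 986
986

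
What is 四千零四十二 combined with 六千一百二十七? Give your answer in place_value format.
Convert 四千零四十二 (Chinese numeral) → 4×1000 + 4×10 + 2 = 4042 (decimal)
Convert 六千一百二十七 (Chinese numeral) → 6×1000 + 1×100 + 2×10 + 7 = 6127 (decimal)
Compute 4042 + 6127 = 10169
Convert 10169 (decimal) → 10169 = 10×1000 + 1×100 + 6×10 + 9 → 10 thousands, 1 hundred, 6 tens, 9 ones (place-value notation)
10 thousands, 1 hundred, 6 tens, 9 ones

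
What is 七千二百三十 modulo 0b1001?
Convert 七千二百三十 (Chinese numeral) → 7×1000 + 2×100 + 3×10 = 7230 (decimal)
Convert 0b1001 (binary) → 8 + 1 = 9 (decimal)
Compute 7230 mod 9 = 3
3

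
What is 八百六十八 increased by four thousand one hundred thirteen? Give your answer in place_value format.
Convert 八百六十八 (Chinese numeral) → 8×100 + 6×10 + 8 = 868 (decimal)
Convert four thousand one hundred thirteen (English words) → 4×1000 + 1×100 + 13 = 4113 (decimal)
Compute 868 + 4113 = 4981
Convert 4981 (decimal) → 4981 = 4×1000 + 9×100 + 8×10 + 1 → 4 thousands, 9 hundreds, 8 tens, 1 one (place-value notation)
4 thousands, 9 hundreds, 8 tens, 1 one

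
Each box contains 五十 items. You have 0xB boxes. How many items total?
Convert 五十 (Chinese numeral) → 5×10 = 50 (decimal)
Convert 0xB (hexadecimal) → 11 (decimal)
Compute 50 × 11 = 550
550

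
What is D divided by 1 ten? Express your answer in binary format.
Convert D (Roman numeral) → 500 (decimal)
Convert 1 ten (place-value notation) → 1×10 = 10 (decimal)
Compute 500 ÷ 10 = 50
Convert 50 (decimal) → 50 = 32 + 16 + 2 → 0b110010 (binary)
0b110010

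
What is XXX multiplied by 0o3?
Convert XXX (Roman numeral) → 10 + 10 + 10 = 30 (decimal)
Convert 0o3 (octal) → 3 (decimal)
Compute 30 × 3 = 90
90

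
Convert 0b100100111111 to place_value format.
Convert 0b100100111111 (binary) → 2048 + 256 + 32 + 16 + 8 + 4 + 2 + 1 = 2367 (decimal)
Convert 2367 (decimal) → 2367 = 2×1000 + 3×100 + 6×10 + 7 → 2 thousands, 3 hundreds, 6 tens, 7 ones (place-value notation)
2 thousands, 3 hundreds, 6 tens, 7 ones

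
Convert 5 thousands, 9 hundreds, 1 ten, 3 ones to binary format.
Convert 5 thousands, 9 hundreds, 1 ten, 3 ones (place-value notation) → 5×1000 + 9×100 + 1×10 + 3 = 5913 (decimal)
Convert 5913 (decimal) → 5913 = 4096 + 1024 + 512 + 256 + 16 + 8 + 1 → 0b1011100011001 (binary)
0b1011100011001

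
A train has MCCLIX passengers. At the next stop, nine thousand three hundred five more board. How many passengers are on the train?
Convert MCCLIX (Roman numeral) → 1000 + 100 + 100 + 50 + 9 = 1259 (decimal)
Convert nine thousand three hundred five (English words) → 9×1000 + 3×100 + 5 = 9305 (decimal)
Compute 1259 + 9305 = 10564
10564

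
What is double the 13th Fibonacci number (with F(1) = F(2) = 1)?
The 13th Fibonacci number (with F(1) = F(2) = 1): 1, 1, 2, 3, 5, 8, 13, 21, 34, 55, 89, 144, 233 → 233
Compute 233 × 2 = 466
466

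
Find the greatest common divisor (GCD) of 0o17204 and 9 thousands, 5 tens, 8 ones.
Convert 0o17204 (octal) → 1×4096 + 7×512 + 2×64 + 4 = 7812 (decimal)
Convert 9 thousands, 5 tens, 8 ones (place-value notation) → 9×1000 + 5×10 + 8 = 9058 (decimal)
Compute gcd(7812, 9058) = 14
14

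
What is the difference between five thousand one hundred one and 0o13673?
Convert five thousand one hundred one (English words) → 5×1000 + 1×100 + 1 = 5101 (decimal)
Convert 0o13673 (octal) → 1×4096 + 3×512 + 6×64 + 7×8 + 3 = 6075 (decimal)
Difference: |5101 - 6075| = 974
974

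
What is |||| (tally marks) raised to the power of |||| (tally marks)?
Convert |||| (tally marks) → 4 (decimal)
Convert |||| (tally marks) → 4 (decimal)
Compute 4 ^ 4 = 256
256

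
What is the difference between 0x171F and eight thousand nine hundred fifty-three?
Convert 0x171F (hexadecimal) → 1×4096 + 7×256 + 1×16 + 15 = 5919 (decimal)
Convert eight thousand nine hundred fifty-three (English words) → 8×1000 + 9×100 + 53 = 8953 (decimal)
Difference: |5919 - 8953| = 3034
3034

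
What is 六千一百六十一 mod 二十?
Convert 六千一百六十一 (Chinese numeral) → 6×1000 + 1×100 + 6×10 + 1 = 6161 (decimal)
Convert 二十 (Chinese numeral) → 2×10 = 20 (decimal)
Compute 6161 mod 20 = 1
1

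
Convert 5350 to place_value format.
Convert 5350 (decimal) → 5350 = 5×1000 + 3×100 + 5×10 → 5 thousands, 3 hundreds, 5 tens (place-value notation)
5 thousands, 3 hundreds, 5 tens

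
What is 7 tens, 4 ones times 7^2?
Convert 7 tens, 4 ones (place-value notation) → 7×10 + 4 = 74 (decimal)
Convert 7^2 (power) → 49 (decimal)
Compute 74 × 49 = 3626
3626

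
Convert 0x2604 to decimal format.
Convert 0x2604 (hexadecimal) → 2×4096 + 6×256 + 4 = 9732 (decimal)
9732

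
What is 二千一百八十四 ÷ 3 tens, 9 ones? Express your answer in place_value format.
Convert 二千一百八十四 (Chinese numeral) → 2×1000 + 1×100 + 8×10 + 4 = 2184 (decimal)
Convert 3 tens, 9 ones (place-value notation) → 3×10 + 9 = 39 (decimal)
Compute 2184 ÷ 39 = 56
Convert 56 (decimal) → 56 = 5×10 + 6 → 5 tens, 6 ones (place-value notation)
5 tens, 6 ones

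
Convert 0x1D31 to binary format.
Convert 0x1D31 (hexadecimal) → 1×4096 + 13×256 + 3×16 + 1 = 7473 (decimal)
Convert 7473 (decimal) → 7473 = 4096 + 2048 + 1024 + 256 + 32 + 16 + 1 → 0b1110100110001 (binary)
0b1110100110001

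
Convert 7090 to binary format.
Convert 7090 (decimal) → 7090 = 4096 + 2048 + 512 + 256 + 128 + 32 + 16 + 2 → 0b1101110110010 (binary)
0b1101110110010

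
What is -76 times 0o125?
Convert 0o125 (octal) → 1×64 + 2×8 + 5 = 85 (decimal)
Compute -76 × 85 = -6460
-6460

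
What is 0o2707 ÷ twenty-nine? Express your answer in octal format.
Convert 0o2707 (octal) → 2×512 + 7×64 + 7 = 1479 (decimal)
Convert twenty-nine (English words) → 29 (decimal)
Compute 1479 ÷ 29 = 51
Convert 51 (decimal) → 51 = 6×8 + 3 → 0o63 (octal)
0o63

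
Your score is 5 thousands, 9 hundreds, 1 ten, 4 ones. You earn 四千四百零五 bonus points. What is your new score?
Convert 5 thousands, 9 hundreds, 1 ten, 4 ones (place-value notation) → 5×1000 + 9×100 + 1×10 + 4 = 5914 (decimal)
Convert 四千四百零五 (Chinese numeral) → 4×1000 + 4×100 + 5 = 4405 (decimal)
Compute 5914 + 4405 = 10319
10319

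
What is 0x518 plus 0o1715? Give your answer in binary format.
Convert 0x518 (hexadecimal) → 5×256 + 1×16 + 8 = 1304 (decimal)
Convert 0o1715 (octal) → 1×512 + 7×64 + 1×8 + 5 = 973 (decimal)
Compute 1304 + 973 = 2277
Convert 2277 (decimal) → 2277 = 2048 + 128 + 64 + 32 + 4 + 1 → 0b100011100101 (binary)
0b100011100101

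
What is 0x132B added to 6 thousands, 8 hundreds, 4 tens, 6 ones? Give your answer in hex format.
Convert 0x132B (hexadecimal) → 1×4096 + 3×256 + 2×16 + 11 = 4907 (decimal)
Convert 6 thousands, 8 hundreds, 4 tens, 6 ones (place-value notation) → 6×1000 + 8×100 + 4×10 + 6 = 6846 (decimal)
Compute 4907 + 6846 = 11753
Convert 11753 (decimal) → 11753 = 2×4096 + 13×256 + 14×16 + 9 → 0x2DE9 (hexadecimal)
0x2DE9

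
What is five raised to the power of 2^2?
Convert five (English words) → 5 (decimal)
Convert 2^2 (power) → 4 (decimal)
Compute 5 ^ 4 = 625
625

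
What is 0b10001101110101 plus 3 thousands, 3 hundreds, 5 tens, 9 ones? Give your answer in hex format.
Convert 0b10001101110101 (binary) → 8192 + 512 + 256 + 64 + 32 + 16 + 4 + 1 = 9077 (decimal)
Convert 3 thousands, 3 hundreds, 5 tens, 9 ones (place-value notation) → 3×1000 + 3×100 + 5×10 + 9 = 3359 (decimal)
Compute 9077 + 3359 = 12436
Convert 12436 (decimal) → 12436 = 3×4096 + 9×16 + 4 → 0x3094 (hexadecimal)
0x3094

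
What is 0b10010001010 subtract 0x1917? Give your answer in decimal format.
Convert 0b10010001010 (binary) → 1024 + 128 + 8 + 2 = 1162 (decimal)
Convert 0x1917 (hexadecimal) → 1×4096 + 9×256 + 1×16 + 7 = 6423 (decimal)
Compute 1162 - 6423 = -5261
-5261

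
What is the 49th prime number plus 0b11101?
The 49th prime number = 227
Convert 0b11101 (binary) → 16 + 8 + 4 + 1 = 29 (decimal)
Compute 227 + 29 = 256
256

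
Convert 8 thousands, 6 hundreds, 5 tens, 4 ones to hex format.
Convert 8 thousands, 6 hundreds, 5 tens, 4 ones (place-value notation) → 8×1000 + 6×100 + 5×10 + 4 = 8654 (decimal)
Convert 8654 (decimal) → 8654 = 2×4096 + 1×256 + 12×16 + 14 → 0x21CE (hexadecimal)
0x21CE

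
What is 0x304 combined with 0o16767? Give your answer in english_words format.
Convert 0x304 (hexadecimal) → 3×256 + 4 = 772 (decimal)
Convert 0o16767 (octal) → 1×4096 + 6×512 + 7×64 + 6×8 + 7 = 7671 (decimal)
Compute 772 + 7671 = 8443
Convert 8443 (decimal) → 8443 = 8×1000 + 4×100 + 43 → eight thousand four hundred forty-three (English words)
eight thousand four hundred forty-three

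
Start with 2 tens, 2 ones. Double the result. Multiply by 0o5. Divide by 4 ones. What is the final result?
Convert 2 tens, 2 ones (place-value notation) → 2×10 + 2 = 22 (decimal)
Start: 22
22 × 2 = 44
Convert 0o5 (octal) → 5 (decimal)
44 × 5 = 220
Convert 4 ones (place-value notation) → 4 (decimal)
220 ÷ 4 = 55
55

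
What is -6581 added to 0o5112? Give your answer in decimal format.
Convert 0o5112 (octal) → 5×512 + 1×64 + 1×8 + 2 = 2634 (decimal)
Compute -6581 + 2634 = -3947
-3947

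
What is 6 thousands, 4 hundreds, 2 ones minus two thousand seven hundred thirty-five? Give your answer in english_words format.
Convert 6 thousands, 4 hundreds, 2 ones (place-value notation) → 6×1000 + 4×100 + 2 = 6402 (decimal)
Convert two thousand seven hundred thirty-five (English words) → 2×1000 + 7×100 + 35 = 2735 (decimal)
Compute 6402 - 2735 = 3667
Convert 3667 (decimal) → 3667 = 3×1000 + 6×100 + 67 → three thousand six hundred sixty-seven (English words)
three thousand six hundred sixty-seven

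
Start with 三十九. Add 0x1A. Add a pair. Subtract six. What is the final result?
Convert 三十九 (Chinese numeral) → 3×10 + 9 = 39 (decimal)
Start: 39
Convert 0x1A (hexadecimal) → 1×16 + 10 = 26 (decimal)
39 + 26 = 65
Convert a pair (colloquial) → 2 (decimal)
65 + 2 = 67
Convert six (English words) → 6 (decimal)
67 - 6 = 61
61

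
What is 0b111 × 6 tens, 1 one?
Convert 0b111 (binary) → 4 + 2 + 1 = 7 (decimal)
Convert 6 tens, 1 one (place-value notation) → 6×10 + 1 = 61 (decimal)
Compute 7 × 61 = 427
427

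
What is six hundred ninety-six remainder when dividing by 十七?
Convert six hundred ninety-six (English words) → 6×100 + 96 = 696 (decimal)
Convert 十七 (Chinese numeral) → 1×10 + 7 = 17 (decimal)
Compute 696 mod 17 = 16
16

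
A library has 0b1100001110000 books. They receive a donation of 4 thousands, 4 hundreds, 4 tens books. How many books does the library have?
Convert 0b1100001110000 (binary) → 4096 + 2048 + 64 + 32 + 16 = 6256 (decimal)
Convert 4 thousands, 4 hundreds, 4 tens (place-value notation) → 4×1000 + 4×100 + 4×10 = 4440 (decimal)
Compute 6256 + 4440 = 10696
10696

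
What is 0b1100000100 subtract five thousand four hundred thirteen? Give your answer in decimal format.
Convert 0b1100000100 (binary) → 512 + 256 + 4 = 772 (decimal)
Convert five thousand four hundred thirteen (English words) → 5×1000 + 4×100 + 13 = 5413 (decimal)
Compute 772 - 5413 = -4641
-4641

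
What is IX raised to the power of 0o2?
Convert IX (Roman numeral) → 9 (decimal)
Convert 0o2 (octal) → 2 (decimal)
Compute 9 ^ 2 = 81
81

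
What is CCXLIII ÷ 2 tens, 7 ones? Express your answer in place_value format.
Convert CCXLIII (Roman numeral) → 100 + 100 + 40 + 1 + 1 + 1 = 243 (decimal)
Convert 2 tens, 7 ones (place-value notation) → 2×10 + 7 = 27 (decimal)
Compute 243 ÷ 27 = 9
Convert 9 (decimal) → 9 ones (place-value notation)
9 ones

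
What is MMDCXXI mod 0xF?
Convert MMDCXXI (Roman numeral) → 1000 + 1000 + 500 + 100 + 10 + 10 + 1 = 2621 (decimal)
Convert 0xF (hexadecimal) → 15 (decimal)
Compute 2621 mod 15 = 11
11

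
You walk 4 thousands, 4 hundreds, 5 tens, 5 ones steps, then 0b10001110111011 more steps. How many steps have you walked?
Convert 4 thousands, 4 hundreds, 5 tens, 5 ones (place-value notation) → 4×1000 + 4×100 + 5×10 + 5 = 4455 (decimal)
Convert 0b10001110111011 (binary) → 8192 + 512 + 256 + 128 + 32 + 16 + 8 + 2 + 1 = 9147 (decimal)
Compute 4455 + 9147 = 13602
13602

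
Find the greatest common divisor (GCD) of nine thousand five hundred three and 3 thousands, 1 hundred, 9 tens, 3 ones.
Convert nine thousand five hundred three (English words) → 9×1000 + 5×100 + 3 = 9503 (decimal)
Convert 3 thousands, 1 hundred, 9 tens, 3 ones (place-value notation) → 3×1000 + 1×100 + 9×10 + 3 = 3193 (decimal)
Compute gcd(9503, 3193) = 1
1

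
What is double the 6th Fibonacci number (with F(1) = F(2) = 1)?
The 6th Fibonacci number (with F(1) = F(2) = 1): 1, 1, 2, 3, 5, 8 → 8
Compute 8 × 2 = 16
16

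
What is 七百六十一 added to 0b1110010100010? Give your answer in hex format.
Convert 七百六十一 (Chinese numeral) → 7×100 + 6×10 + 1 = 761 (decimal)
Convert 0b1110010100010 (binary) → 4096 + 2048 + 1024 + 128 + 32 + 2 = 7330 (decimal)
Compute 761 + 7330 = 8091
Convert 8091 (decimal) → 8091 = 1×4096 + 15×256 + 9×16 + 11 → 0x1F9B (hexadecimal)
0x1F9B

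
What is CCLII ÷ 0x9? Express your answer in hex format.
Convert CCLII (Roman numeral) → 100 + 100 + 50 + 1 + 1 = 252 (decimal)
Convert 0x9 (hexadecimal) → 9 (decimal)
Compute 252 ÷ 9 = 28
Convert 28 (decimal) → 28 = 1×16 + 12 → 0x1C (hexadecimal)
0x1C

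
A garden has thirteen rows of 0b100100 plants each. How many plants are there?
Convert 0b100100 (binary) → 32 + 4 = 36 (decimal)
Convert thirteen (English words) → 13 (decimal)
Compute 36 × 13 = 468
468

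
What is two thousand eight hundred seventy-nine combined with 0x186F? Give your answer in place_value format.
Convert two thousand eight hundred seventy-nine (English words) → 2×1000 + 8×100 + 79 = 2879 (decimal)
Convert 0x186F (hexadecimal) → 1×4096 + 8×256 + 6×16 + 15 = 6255 (decimal)
Compute 2879 + 6255 = 9134
Convert 9134 (decimal) → 9134 = 9×1000 + 1×100 + 3×10 + 4 → 9 thousands, 1 hundred, 3 tens, 4 ones (place-value notation)
9 thousands, 1 hundred, 3 tens, 4 ones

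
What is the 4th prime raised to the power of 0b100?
Convert the 4th prime (prime index) → 7 (decimal)
Convert 0b100 (binary) → 4 (decimal)
Compute 7 ^ 4 = 2401
2401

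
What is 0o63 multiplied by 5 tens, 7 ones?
Convert 0o63 (octal) → 6×8 + 3 = 51 (decimal)
Convert 5 tens, 7 ones (place-value notation) → 5×10 + 7 = 57 (decimal)
Compute 51 × 57 = 2907
2907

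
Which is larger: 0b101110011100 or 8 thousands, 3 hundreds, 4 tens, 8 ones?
Convert 0b101110011100 (binary) → 2048 + 512 + 256 + 128 + 16 + 8 + 4 = 2972 (decimal)
Convert 8 thousands, 3 hundreds, 4 tens, 8 ones (place-value notation) → 8×1000 + 3×100 + 4×10 + 8 = 8348 (decimal)
Compare 2972 vs 8348: larger = 8348
8348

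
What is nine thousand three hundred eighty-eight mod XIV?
Convert nine thousand three hundred eighty-eight (English words) → 9×1000 + 3×100 + 88 = 9388 (decimal)
Convert XIV (Roman numeral) → 10 + 4 = 14 (decimal)
Compute 9388 mod 14 = 8
8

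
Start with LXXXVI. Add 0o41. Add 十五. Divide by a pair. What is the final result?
Convert LXXXVI (Roman numeral) → 50 + 10 + 10 + 10 + 5 + 1 = 86 (decimal)
Start: 86
Convert 0o41 (octal) → 4×8 + 1 = 33 (decimal)
86 + 33 = 119
Convert 十五 (Chinese numeral) → 1×10 + 5 = 15 (decimal)
119 + 15 = 134
Convert a pair (colloquial) → 2 (decimal)
134 ÷ 2 = 67
67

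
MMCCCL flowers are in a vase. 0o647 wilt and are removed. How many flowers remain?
Convert MMCCCL (Roman numeral) → 1000 + 1000 + 100 + 100 + 100 + 50 = 2350 (decimal)
Convert 0o647 (octal) → 6×64 + 4×8 + 7 = 423 (decimal)
Compute 2350 - 423 = 1927
1927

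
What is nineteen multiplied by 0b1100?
Convert nineteen (English words) → 19 (decimal)
Convert 0b1100 (binary) → 8 + 4 = 12 (decimal)
Compute 19 × 12 = 228
228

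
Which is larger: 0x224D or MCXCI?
Convert 0x224D (hexadecimal) → 2×4096 + 2×256 + 4×16 + 13 = 8781 (decimal)
Convert MCXCI (Roman numeral) → 1000 + 100 + 90 + 1 = 1191 (decimal)
Compare 8781 vs 1191: larger = 8781
8781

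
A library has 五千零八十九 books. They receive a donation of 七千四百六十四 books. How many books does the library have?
Convert 五千零八十九 (Chinese numeral) → 5×1000 + 8×10 + 9 = 5089 (decimal)
Convert 七千四百六十四 (Chinese numeral) → 7×1000 + 4×100 + 6×10 + 4 = 7464 (decimal)
Compute 5089 + 7464 = 12553
12553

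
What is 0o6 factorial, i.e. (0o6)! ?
Convert 0o6 (octal) → 6 (decimal)
Compute 6! = 720
720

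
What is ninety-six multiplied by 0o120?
Convert ninety-six (English words) → 96 (decimal)
Convert 0o120 (octal) → 1×64 + 2×8 = 80 (decimal)
Compute 96 × 80 = 7680
7680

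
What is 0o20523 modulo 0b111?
Convert 0o20523 (octal) → 2×4096 + 5×64 + 2×8 + 3 = 8531 (decimal)
Convert 0b111 (binary) → 4 + 2 + 1 = 7 (decimal)
Compute 8531 mod 7 = 5
5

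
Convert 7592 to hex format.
Convert 7592 (decimal) → 7592 = 1×4096 + 13×256 + 10×16 + 8 → 0x1DA8 (hexadecimal)
0x1DA8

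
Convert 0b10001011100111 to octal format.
Convert 0b10001011100111 (binary) → 8192 + 512 + 128 + 64 + 32 + 4 + 2 + 1 = 8935 (decimal)
Convert 8935 (decimal) → 8935 = 2×4096 + 1×512 + 3×64 + 4×8 + 7 → 0o21347 (octal)
0o21347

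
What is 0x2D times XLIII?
Convert 0x2D (hexadecimal) → 2×16 + 13 = 45 (decimal)
Convert XLIII (Roman numeral) → 40 + 1 + 1 + 1 = 43 (decimal)
Compute 45 × 43 = 1935
1935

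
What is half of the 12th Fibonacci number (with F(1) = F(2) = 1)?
The 12th Fibonacci number (with F(1) = F(2) = 1): 1, 1, 2, 3, 5, 8, 13, 21, 34, 55, 89, 144 → 144
Compute 144 ÷ 2 = 72
72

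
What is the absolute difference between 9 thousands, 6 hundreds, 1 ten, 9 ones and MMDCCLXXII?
Convert 9 thousands, 6 hundreds, 1 ten, 9 ones (place-value notation) → 9×1000 + 6×100 + 1×10 + 9 = 9619 (decimal)
Convert MMDCCLXXII (Roman numeral) → 1000 + 1000 + 500 + 100 + 100 + 50 + 10 + 10 + 1 + 1 = 2772 (decimal)
Compute |9619 - 2772| = 6847
6847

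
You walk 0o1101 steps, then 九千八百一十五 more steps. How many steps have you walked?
Convert 0o1101 (octal) → 1×512 + 1×64 + 1 = 577 (decimal)
Convert 九千八百一十五 (Chinese numeral) → 9×1000 + 8×100 + 1×10 + 5 = 9815 (decimal)
Compute 577 + 9815 = 10392
10392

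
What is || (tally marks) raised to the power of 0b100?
Convert || (tally marks) → 2 (decimal)
Convert 0b100 (binary) → 4 (decimal)
Compute 2 ^ 4 = 16
16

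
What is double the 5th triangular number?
The 5th triangular number = 5×6/2 = 15
Compute 15 × 2 = 30
30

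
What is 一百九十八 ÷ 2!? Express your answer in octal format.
Convert 一百九十八 (Chinese numeral) → 1×100 + 9×10 + 8 = 198 (decimal)
Convert 2! (factorial) → 2 (decimal)
Compute 198 ÷ 2 = 99
Convert 99 (decimal) → 99 = 1×64 + 4×8 + 3 → 0o143 (octal)
0o143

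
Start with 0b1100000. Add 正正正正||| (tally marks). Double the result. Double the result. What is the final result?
Convert 0b1100000 (binary) → 64 + 32 = 96 (decimal)
Start: 96
Convert 正正正正||| (tally marks) → 5 + 5 + 5 + 5 + 3 = 23 (decimal)
96 + 23 = 119
119 × 2 = 238
238 × 2 = 476
476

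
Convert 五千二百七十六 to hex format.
Convert 五千二百七十六 (Chinese numeral) → 5×1000 + 2×100 + 7×10 + 6 = 5276 (decimal)
Convert 5276 (decimal) → 5276 = 1×4096 + 4×256 + 9×16 + 12 → 0x149C (hexadecimal)
0x149C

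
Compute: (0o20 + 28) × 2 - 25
Convert 0o20 (octal) → 2×8 = 16 (decimal)
Expression in decimal: (16 + 28) × 2 - 25
Parentheses first: 16 + 28 = 44
Multiply: 44 × 2 = 88
Subtract: 88 - 25 = 63
63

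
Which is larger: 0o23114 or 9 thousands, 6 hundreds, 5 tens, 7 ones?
Convert 0o23114 (octal) → 2×4096 + 3×512 + 1×64 + 1×8 + 4 = 9804 (decimal)
Convert 9 thousands, 6 hundreds, 5 tens, 7 ones (place-value notation) → 9×1000 + 6×100 + 5×10 + 7 = 9657 (decimal)
Compare 9804 vs 9657: larger = 9804
9804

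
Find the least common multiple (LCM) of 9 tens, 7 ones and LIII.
Convert 9 tens, 7 ones (place-value notation) → 9×10 + 7 = 97 (decimal)
Convert LIII (Roman numeral) → 50 + 1 + 1 + 1 = 53 (decimal)
Compute lcm(97, 53) = 5141
5141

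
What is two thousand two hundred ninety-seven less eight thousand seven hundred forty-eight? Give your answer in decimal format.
Convert two thousand two hundred ninety-seven (English words) → 2×1000 + 2×100 + 97 = 2297 (decimal)
Convert eight thousand seven hundred forty-eight (English words) → 8×1000 + 7×100 + 48 = 8748 (decimal)
Compute 2297 - 8748 = -6451
-6451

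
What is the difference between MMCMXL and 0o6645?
Convert MMCMXL (Roman numeral) → 1000 + 1000 + 900 + 40 = 2940 (decimal)
Convert 0o6645 (octal) → 6×512 + 6×64 + 4×8 + 5 = 3493 (decimal)
Difference: |2940 - 3493| = 553
553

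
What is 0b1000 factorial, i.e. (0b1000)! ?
Convert 0b1000 (binary) → 8 (decimal)
Compute 8! = 40320
40320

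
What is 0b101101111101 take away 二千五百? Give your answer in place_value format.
Convert 0b101101111101 (binary) → 2048 + 512 + 256 + 64 + 32 + 16 + 8 + 4 + 1 = 2941 (decimal)
Convert 二千五百 (Chinese numeral) → 2×1000 + 5×100 = 2500 (decimal)
Compute 2941 - 2500 = 441
Convert 441 (decimal) → 441 = 4×100 + 4×10 + 1 → 4 hundreds, 4 tens, 1 one (place-value notation)
4 hundreds, 4 tens, 1 one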